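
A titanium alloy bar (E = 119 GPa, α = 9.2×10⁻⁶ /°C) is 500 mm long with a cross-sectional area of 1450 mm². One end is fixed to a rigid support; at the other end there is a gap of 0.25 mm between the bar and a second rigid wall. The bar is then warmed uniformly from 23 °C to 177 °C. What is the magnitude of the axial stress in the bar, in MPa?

σ ≈ 109 MPa (compressive)

Unrestrained expansion: δ_free = αΔT L = 9.2×10⁻⁶ × 154 × 500 = 0.7084 mm.
The gap closes (δ_free > 0.25 mm) and the wall then resists a further 0.7084 − 0.25 = 0.4584 mm of expansion.
That suppressed elongation corresponds to σ = E·Δ/L = 119×10³ × 0.4584/500 = 109.1 MPa.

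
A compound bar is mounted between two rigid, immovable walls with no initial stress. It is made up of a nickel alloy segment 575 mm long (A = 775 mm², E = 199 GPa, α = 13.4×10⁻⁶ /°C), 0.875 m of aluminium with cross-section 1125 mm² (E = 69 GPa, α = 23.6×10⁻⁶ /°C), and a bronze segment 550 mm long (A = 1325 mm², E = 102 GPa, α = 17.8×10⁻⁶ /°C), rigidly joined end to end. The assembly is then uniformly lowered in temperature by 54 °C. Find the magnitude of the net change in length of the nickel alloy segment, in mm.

|ΔL| ≈ 0.0134 mm

Free thermal contraction of the whole bar: Σ αᵢΔT Lᵢ = 13.4×10⁻⁶×54×575 + 23.6×10⁻⁶×54×875 + 17.8×10⁻⁶×54×550 = 2.06 mm.
The rigid supports impose zero overall length change; the single axial force P common to all segments must satisfy P Σ Lᵢ/(AᵢEᵢ) = δ_free.
Σ Lᵢ/(AᵢEᵢ) = 575/(775×199×10³) + 875/(1125×69×10³) + 550/(1325×102×10³) = 1.907×10⁻⁵ mm/N.
Hence P = δ_free / Σ(L/AE) = 2.06/1.907×10⁻⁵ = 108 kN (tensile).
For the nickel alloy segment, free thermal change = 13.4×10⁻⁶×54×575 = 0.4161 mm and elastic change from P = 108000×575/(775×199×10³) = 0.4027 mm; these oppose, so the net change is 0.0134 mm (segment shortens).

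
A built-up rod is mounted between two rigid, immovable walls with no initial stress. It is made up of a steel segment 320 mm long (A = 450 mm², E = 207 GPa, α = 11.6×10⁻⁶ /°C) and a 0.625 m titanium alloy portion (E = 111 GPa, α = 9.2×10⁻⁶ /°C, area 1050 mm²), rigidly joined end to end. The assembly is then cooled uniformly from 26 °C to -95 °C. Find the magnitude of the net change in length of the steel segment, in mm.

Free thermal contraction of the whole bar: Σ αᵢΔT Lᵢ = 11.6×10⁻⁶×121×320 + 9.2×10⁻⁶×121×625 = 1.145 mm.
The rigid supports impose zero overall length change; the single axial force P common to all segments must satisfy P Σ Lᵢ/(AᵢEᵢ) = δ_free.
Σ Lᵢ/(AᵢEᵢ) = 320/(450×207×10³) + 625/(1050×111×10³) = 8.798×10⁻⁶ mm/N.
Hence P = δ_free / Σ(L/AE) = 1.145/8.798×10⁻⁶ = 130.1 kN (tensile).
For the steel segment, free thermal change = 11.6×10⁻⁶×121×320 = 0.4492 mm and elastic change from P = 130100×320/(450×207×10³) = 0.4471 mm; these oppose, so the net change is 0.0021 mm (segment shortens).

|ΔL| ≈ 0.0021 mm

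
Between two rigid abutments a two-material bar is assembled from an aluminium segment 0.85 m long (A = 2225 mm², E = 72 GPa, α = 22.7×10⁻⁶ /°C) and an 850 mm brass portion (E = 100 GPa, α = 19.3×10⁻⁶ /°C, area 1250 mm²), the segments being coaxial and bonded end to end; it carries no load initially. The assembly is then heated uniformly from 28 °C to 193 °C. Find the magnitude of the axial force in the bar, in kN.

P ≈ 487 kN (compressive)

Free thermal expansion of the whole bar: Σ αᵢΔT Lᵢ = 22.7×10⁻⁶×165×850 + 19.3×10⁻⁶×165×850 = 5.89 mm.
The walls prevent any net length change, so an axial force P (same in every segment) develops. Compatibility: P · Σ Lᵢ/(AᵢEᵢ) = δ_free.
The series flexibility is Σ Lᵢ/(AᵢEᵢ) = 850/(2225×72×10³) + 850/(1250×100×10³) = 1.211×10⁻⁵ mm/N.
Hence P = δ_free / Σ(L/AE) = 5.89/1.211×10⁻⁵ = 486.6 kN (compressive).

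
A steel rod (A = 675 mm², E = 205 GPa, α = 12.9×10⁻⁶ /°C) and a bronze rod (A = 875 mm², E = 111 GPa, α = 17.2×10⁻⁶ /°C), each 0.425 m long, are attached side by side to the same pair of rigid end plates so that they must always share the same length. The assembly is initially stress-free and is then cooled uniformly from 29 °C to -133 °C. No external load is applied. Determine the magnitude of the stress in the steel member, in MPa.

σ ≈ 58.9 MPa (compressive)

Both members must finish at the same length. With the larger α, the bronze tends to over-contract; the plates restrain it, putting the bronze in tension and the steel in compression. With no external load the two internal forces are equal and opposite, magnitude P.
Equating the net (thermal + elastic) strains gives |α₁ − α₂|·ΔT = P·[1/(A₁E₁) + 1/(A₂E₂)].
|α₁ − α₂|·ΔT = 4.3×10⁻⁶ × 162 = 0.0006966.
1/(A₁E₁) + 1/(A₂E₂) = 1/(675×205×10³) + 1/(875×111×10³) = 1.752×10⁻⁸ N⁻¹.
P = 0.0006966 / 1.752×10⁻⁸ = 39750 N = 39.75 kN.
σ_{steel} = P/A₁ = 39750/675 = 58.89 MPa, compressive.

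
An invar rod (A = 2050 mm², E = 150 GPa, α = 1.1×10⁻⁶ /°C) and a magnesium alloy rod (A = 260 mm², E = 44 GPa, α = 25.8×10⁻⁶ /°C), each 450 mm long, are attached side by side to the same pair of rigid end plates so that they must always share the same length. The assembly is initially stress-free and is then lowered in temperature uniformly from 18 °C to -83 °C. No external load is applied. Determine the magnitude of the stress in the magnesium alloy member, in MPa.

The magnesium alloy has the larger α, so on cooling it would change length more than the invar if both were free. The rigid plates force a common final length, so the magnesium alloy is put into tension and the invar into compression, with equal and opposite forces P (no external load).
Setting the final lengths equal and cancelling L: (α₁ − α₂)ΔT = P/(A₁E₁) + P/(A₂E₂).
|α₁ − α₂|·ΔT = 24.7×10⁻⁶ × 101 = 0.002495.
1/(A₁E₁) + 1/(A₂E₂) = 1/(2050×150×10³) + 1/(260×44×10³) = 9.066×10⁻⁸ N⁻¹.
So P = 0.002495 / 9.066×10⁻⁸ = 27.52 kN.
σ_{magnesium alloy} = P/A₂ = 27520/260 = 105.8 MPa, tensile.

σ ≈ 106 MPa (tensile)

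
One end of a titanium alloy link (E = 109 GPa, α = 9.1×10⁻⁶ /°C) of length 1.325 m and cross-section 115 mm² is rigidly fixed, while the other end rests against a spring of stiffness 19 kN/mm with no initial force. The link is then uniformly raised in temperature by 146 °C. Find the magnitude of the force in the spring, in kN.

P ≈ 11.1 kN

The unrestrained thermal change is αΔT L = 9.1×10⁻⁶ × 146 × 1325 = 1.76 mm.
Let P be the compressive force at the spring. The link shortens elastically by PL/(AE) and the spring compresses by P/k; together these equal δ_free.
So P = δ_free / [L/(AE) + 1/k] = 1.76 / [ 1325/(115×109×10³) + 1/(19×10³) ].
P = 1.76 / 0.0001583 = 11120 N.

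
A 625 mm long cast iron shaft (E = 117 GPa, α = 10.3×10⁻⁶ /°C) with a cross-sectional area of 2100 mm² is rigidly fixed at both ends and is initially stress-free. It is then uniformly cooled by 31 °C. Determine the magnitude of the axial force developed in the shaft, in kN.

P ≈ 78.5 kN (tensile)

With zero net strain, σ = E·αΔT = 117 GPa × 10.3×10⁻⁶ × 31 = 37.36 MPa.
Axial force P = σA = 37.36 × 2100 = 78450 N = 78.45 kN, tensile.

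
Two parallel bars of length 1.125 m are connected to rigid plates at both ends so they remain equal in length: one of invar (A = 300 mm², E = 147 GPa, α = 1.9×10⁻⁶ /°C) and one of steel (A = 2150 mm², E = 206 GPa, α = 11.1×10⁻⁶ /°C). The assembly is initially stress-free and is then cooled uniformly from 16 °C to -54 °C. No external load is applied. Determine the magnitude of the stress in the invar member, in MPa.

Equilibrium of a rigid end plate with no external load gives equal and opposite internal forces ±P in the two members. Since α_{steel} > α_{invar}, cooling drives the steel into tension and the invar into compression.
Equating the net (thermal + elastic) strains gives |α₁ − α₂|·ΔT = P·[1/(A₁E₁) + 1/(A₂E₂)].
|α₁ − α₂|·ΔT = 9.2×10⁻⁶ × 70 = 0.000644.
1/(A₁E₁) + 1/(A₂E₂) = 1/(300×147×10³) + 1/(2150×206×10³) = 2.493×10⁻⁸ N⁻¹.
P = 0.000644 / 2.493×10⁻⁸ = 25830 N = 25.83 kN.
σ_{invar} = P/A₁ = 25830/300 = 86.1 MPa, compressive.

σ ≈ 86.1 MPa (compressive)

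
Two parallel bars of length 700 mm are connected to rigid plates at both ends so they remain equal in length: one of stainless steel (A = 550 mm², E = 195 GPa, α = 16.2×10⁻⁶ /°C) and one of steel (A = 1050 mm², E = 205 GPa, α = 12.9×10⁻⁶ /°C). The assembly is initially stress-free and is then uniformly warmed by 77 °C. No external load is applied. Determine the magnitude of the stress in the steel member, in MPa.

σ ≈ 17.3 MPa (tensile)

Equilibrium of a rigid end plate with no external load gives equal and opposite internal forces ±P in the two members. Since α_{stainless steel} > α_{steel}, heating drives the stainless steel into compression and the steel into tension.
Equating the net (thermal + elastic) strains gives |α₁ − α₂|·ΔT = P·[1/(A₁E₁) + 1/(A₂E₂)].
|α₁ − α₂|·ΔT = 3.3×10⁻⁶ × 77 = 0.0002541.
1/(A₁E₁) + 1/(A₂E₂) = 1/(550×195×10³) + 1/(1050×205×10³) = 1.397×10⁻⁸ N⁻¹.
P = 0.0002541 / 1.397×10⁻⁸ = 18190 N = 18.19 kN.
σ_{steel} = P/A₂ = 18190/1050 = 17.32 MPa, tensile.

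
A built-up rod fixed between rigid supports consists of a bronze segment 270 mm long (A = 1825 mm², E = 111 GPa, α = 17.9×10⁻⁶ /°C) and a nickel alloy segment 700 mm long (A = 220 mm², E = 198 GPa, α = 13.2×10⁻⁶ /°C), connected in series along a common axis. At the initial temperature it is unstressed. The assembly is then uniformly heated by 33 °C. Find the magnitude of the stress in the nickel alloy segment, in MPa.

Free thermal expansion of the whole bar: Σ αᵢΔT Lᵢ = 17.9×10⁻⁶×33×270 + 13.2×10⁻⁶×33×700 = 0.4644 mm.
The walls prevent any net length change, so an axial force P (same in every segment) develops. Compatibility: P · Σ Lᵢ/(AᵢEᵢ) = δ_free.
The series flexibility is Σ Lᵢ/(AᵢEᵢ) = 270/(1825×111×10³) + 700/(220×198×10³) = 1.74×10⁻⁵ mm/N.
So P = 0.4644 / 1.74×10⁻⁵ = 26.69 kN, compressive.
σ_{nickel alloy} = P / A = 26690 / 220 = 121.3 MPa.

σ ≈ 121 MPa (compressive)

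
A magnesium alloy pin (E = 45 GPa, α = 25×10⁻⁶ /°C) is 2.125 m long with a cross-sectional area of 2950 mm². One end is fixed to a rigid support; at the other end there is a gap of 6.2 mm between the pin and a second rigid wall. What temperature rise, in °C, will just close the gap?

ΔT ≈ 117 °C

The gap closes when αΔT L = 6.2 mm, since the pin is still unstressed at that instant.
So ΔT = g/(αL) = 6.2/(25×10⁻⁶ × 2125) = 116.7 °C.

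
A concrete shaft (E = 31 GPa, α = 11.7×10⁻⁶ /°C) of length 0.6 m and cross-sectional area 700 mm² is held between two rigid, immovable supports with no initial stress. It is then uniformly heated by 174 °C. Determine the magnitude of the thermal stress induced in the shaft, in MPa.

The supports are rigid, so the total axial strain is zero. The restrained thermal strain is ε = αΔT = 11.7×10⁻⁶ × 174 = 2035.8×10⁻⁶.
Hence σ = E·αΔT = 31×10³ × 2035.8×10⁻⁶ = 63.11 MPa, compressive.

σ ≈ 63.1 MPa (compressive)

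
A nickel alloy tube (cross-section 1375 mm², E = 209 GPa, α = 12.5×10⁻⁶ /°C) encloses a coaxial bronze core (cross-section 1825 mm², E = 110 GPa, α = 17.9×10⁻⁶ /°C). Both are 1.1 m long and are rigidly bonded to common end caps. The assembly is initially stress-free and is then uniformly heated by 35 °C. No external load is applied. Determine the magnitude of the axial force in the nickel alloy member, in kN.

Both members must finish at the same length. With the larger α, the bronze tends to over-expand; the plates restrain it, putting the bronze in compression and the nickel alloy in tension. With no external load the two internal forces are equal and opposite, magnitude P.
Equating the net (thermal + elastic) strains gives |α₁ − α₂|·ΔT = P·[1/(A₁E₁) + 1/(A₂E₂)].
|α₁ − α₂|·ΔT = 5.4×10⁻⁶ × 35 = 0.000189.
1/(A₁E₁) + 1/(A₂E₂) = 1/(1375×209×10³) + 1/(1825×110×10³) = 8.461×10⁻⁹ N⁻¹.
So P = 0.000189 / 8.461×10⁻⁹ = 22.34 kN.

P ≈ 22.3 kN (tensile in the nickel alloy)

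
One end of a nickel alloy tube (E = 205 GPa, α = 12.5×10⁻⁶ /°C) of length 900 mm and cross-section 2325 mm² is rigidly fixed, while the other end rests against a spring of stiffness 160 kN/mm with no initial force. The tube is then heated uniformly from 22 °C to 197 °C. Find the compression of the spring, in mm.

δ ≈ 1.51 mm

Free thermal expansion: δ_free = αΔT L = 12.5×10⁻⁶ × 175 × 900 = 1.969 mm.
Let P be the compressive force at the spring. The tube shortens elastically by PL/(AE) and the spring compresses by P/k; together these equal δ_free.
So P = δ_free / [L/(AE) + 1/k] = 1.969 / [ 900/(2325×205×10³) + 1/(160×10³) ].
P = 1.969 / 8.138×10⁻⁶ = 241900 N.
Spring compression = P/k = 241900/(160×10³) = 1.512 mm.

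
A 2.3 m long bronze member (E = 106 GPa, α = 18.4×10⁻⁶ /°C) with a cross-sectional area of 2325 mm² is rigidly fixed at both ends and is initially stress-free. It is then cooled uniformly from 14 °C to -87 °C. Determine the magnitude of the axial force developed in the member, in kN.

P ≈ 458 kN (tensile)

With zero net strain, σ = E·αΔT = 106 GPa × 18.4×10⁻⁶ × 101 = 197 MPa.
Then P = σA = 197 × 2325 mm² = 458 kN, tensile.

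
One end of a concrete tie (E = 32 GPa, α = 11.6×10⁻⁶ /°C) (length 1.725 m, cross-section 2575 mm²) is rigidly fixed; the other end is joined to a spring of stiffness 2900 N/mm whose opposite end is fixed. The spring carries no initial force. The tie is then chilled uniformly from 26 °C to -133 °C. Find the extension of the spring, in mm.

δ ≈ 3 mm

The unrestrained thermal change is αΔT L = 11.6×10⁻⁶ × 159 × 1725 = 3.182 mm.
Let P be the tensile force in the spring. The tie extends elastically by PL/(AE) and the spring stretches by P/k; together these equal δ_free.
P [ L/(AE) + 1/k ] = δ_free → P [ 1725/(2575×32×10³) + 1/(2900) ] = 3.182.
P = 3.182 / 0.0003658 = 8699 N.
Spring extension = P/k = 8699/(2900) = 2.999 mm.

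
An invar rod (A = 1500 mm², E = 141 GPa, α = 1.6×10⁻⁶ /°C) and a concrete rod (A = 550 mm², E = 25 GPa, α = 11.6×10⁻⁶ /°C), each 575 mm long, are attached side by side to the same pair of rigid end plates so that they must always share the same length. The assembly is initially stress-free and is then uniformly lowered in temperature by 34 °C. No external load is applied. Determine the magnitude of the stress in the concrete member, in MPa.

σ ≈ 7.98 MPa (tensile)

The concrete has the larger α, so on cooling it would change length more than the invar if both were free. The rigid plates force a common final length, so the concrete is put into tension and the invar into compression, with equal and opposite forces P (no external load).
Compatibility of the two members (thermal + elastic change equal): (α₁ − α₂)ΔT = P·[1/(A₁E₁) + 1/(A₂E₂)].
|α₁ − α₂|·ΔT = 10×10⁻⁶ × 34 = 0.00034.
1/(A₁E₁) + 1/(A₂E₂) = 1/(1500×141×10³) + 1/(550×25×10³) = 7.746×10⁻⁸ N⁻¹.
P = 0.00034 / 7.746×10⁻⁸ = 4390 N = 4.39 kN.
σ_{concrete} = P/A₂ = 4390/550 = 7.981 MPa, tensile.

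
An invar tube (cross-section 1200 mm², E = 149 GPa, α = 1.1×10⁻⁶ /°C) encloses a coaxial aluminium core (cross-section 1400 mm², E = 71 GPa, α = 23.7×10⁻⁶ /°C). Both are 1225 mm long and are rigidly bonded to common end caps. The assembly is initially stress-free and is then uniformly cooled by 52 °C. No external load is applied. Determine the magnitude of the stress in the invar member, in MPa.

σ ≈ 62.6 MPa (compressive)

Both members must finish at the same length. With the larger α, the aluminium tends to over-contract; the plates restrain it, putting the aluminium in tension and the invar in compression. With no external load the two internal forces are equal and opposite, magnitude P.
Compatibility of the two members (thermal + elastic change equal): (α₁ − α₂)ΔT = P·[1/(A₁E₁) + 1/(A₂E₂)].
|α₁ − α₂|·ΔT = 22.6×10⁻⁶ × 52 = 0.001175.
1/(A₁E₁) + 1/(A₂E₂) = 1/(1200×149×10³) + 1/(1400×71×10³) = 1.565×10⁻⁸ N⁻¹.
P = 0.001175 / 1.565×10⁻⁸ = 75080 N = 75.08 kN.
σ_{invar} = P/A₁ = 75080/1200 = 62.56 MPa, compressive.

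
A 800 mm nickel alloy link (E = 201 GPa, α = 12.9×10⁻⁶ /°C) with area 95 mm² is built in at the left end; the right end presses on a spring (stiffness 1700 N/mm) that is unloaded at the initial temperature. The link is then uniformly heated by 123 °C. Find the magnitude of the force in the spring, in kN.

P ≈ 2.01 kN

If the spring were absent the link would lengthen by αΔT L = 12.9×10⁻⁶ × 123 × 800 = 1.269 mm.
Let P be the compressive force at the spring. The link shortens elastically by PL/(AE) and the spring compresses by P/k; together these equal δ_free.
So P = δ_free / [L/(AE) + 1/k] = 1.269 / [ 800/(95×201×10³) + 1/(1700) ].
P = 1.269 / 0.0006301 = 2014 N.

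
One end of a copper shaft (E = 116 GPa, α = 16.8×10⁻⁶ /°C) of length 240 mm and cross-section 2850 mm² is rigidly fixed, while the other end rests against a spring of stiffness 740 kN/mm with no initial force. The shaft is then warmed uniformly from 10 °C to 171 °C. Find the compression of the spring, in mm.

δ ≈ 0.422 mm

Free thermal expansion: δ_free = αΔT L = 16.8×10⁻⁶ × 161 × 240 = 0.6492 mm.
With a force P in the spring, the elastic change of the shaft is PL/(AE) and that of the spring is P/k; compatibility requires their sum to equal δ_free.
So P = δ_free / [L/(AE) + 1/k] = 0.6492 / [ 240/(2850×116×10³) + 1/(740×10³) ].
P = 0.6492 / 2.077×10⁻⁶ = 312500 N.
Spring compression = P/k = 312500/(740×10³) = 0.4223 mm.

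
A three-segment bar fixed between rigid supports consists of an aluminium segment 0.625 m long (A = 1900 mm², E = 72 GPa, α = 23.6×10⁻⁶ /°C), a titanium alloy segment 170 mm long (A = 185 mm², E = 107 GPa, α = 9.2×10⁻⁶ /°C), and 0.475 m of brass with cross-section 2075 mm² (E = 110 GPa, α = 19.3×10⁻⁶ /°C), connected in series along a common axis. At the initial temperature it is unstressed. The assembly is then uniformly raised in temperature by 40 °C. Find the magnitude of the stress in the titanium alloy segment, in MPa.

σ ≈ 362 MPa (compressive)

Free thermal expansion of the whole bar: Σ αᵢΔT Lᵢ = 23.6×10⁻⁶×40×625 + 9.2×10⁻⁶×40×170 + 19.3×10⁻⁶×40×475 = 1.019 mm.
The walls prevent any net length change, so an axial force P (same in every segment) develops. Compatibility: P · Σ Lᵢ/(AᵢEᵢ) = δ_free.
Σ Lᵢ/(AᵢEᵢ) = 625/(1900×72×10³) + 170/(185×107×10³) + 475/(2075×110×10³) = 1.524×10⁻⁵ mm/N.
P = 1.019 / 1.524×10⁻⁵ = 66890 N = 66.89 kN, compressive.
σ_{titanium alloy} = P / A = 66890 / 185 = 361.6 MPa.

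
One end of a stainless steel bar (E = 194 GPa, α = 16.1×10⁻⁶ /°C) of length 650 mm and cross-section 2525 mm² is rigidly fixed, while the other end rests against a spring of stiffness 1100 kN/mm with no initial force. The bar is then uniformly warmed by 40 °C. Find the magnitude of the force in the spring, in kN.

If the spring were absent the bar would lengthen by αΔT L = 16.1×10⁻⁶ × 40 × 650 = 0.4186 mm.
With a force P in the spring, the elastic change of the bar is PL/(AE) and that of the spring is P/k; compatibility requires their sum to equal δ_free.
So P = δ_free / [L/(AE) + 1/k] = 0.4186 / [ 650/(2525×194×10³) + 1/(1100×10³) ].
P = 0.4186 / 2.236×10⁻⁶ = 187200 N.

P ≈ 187 kN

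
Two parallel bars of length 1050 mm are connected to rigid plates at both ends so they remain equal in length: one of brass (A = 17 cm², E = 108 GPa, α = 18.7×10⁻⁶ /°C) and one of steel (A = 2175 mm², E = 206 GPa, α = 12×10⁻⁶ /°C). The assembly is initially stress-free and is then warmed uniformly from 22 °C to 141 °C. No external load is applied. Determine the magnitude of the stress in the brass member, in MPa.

σ ≈ 61.1 MPa (compressive)

Both members must finish at the same length. With the larger α, the brass tends to over-expand; the plates restrain it, putting the brass in compression and the steel in tension. With no external load the two internal forces are equal and opposite, magnitude P.
Equating the net (thermal + elastic) strains gives |α₁ − α₂|·ΔT = P·[1/(A₁E₁) + 1/(A₂E₂)].
|α₁ − α₂|·ΔT = 6.7×10⁻⁶ × 119 = 0.0007973.
1/(A₁E₁) + 1/(A₂E₂) = 1/(1700×108×10³) + 1/(2175×206×10³) = 7.679×10⁻⁹ N⁻¹.
P = 0.0007973 / 7.679×10⁻⁹ = 103800 N = 103.8 kN.
σ_{brass} = P/A₁ = 103800/1700 = 61.08 MPa, compressive.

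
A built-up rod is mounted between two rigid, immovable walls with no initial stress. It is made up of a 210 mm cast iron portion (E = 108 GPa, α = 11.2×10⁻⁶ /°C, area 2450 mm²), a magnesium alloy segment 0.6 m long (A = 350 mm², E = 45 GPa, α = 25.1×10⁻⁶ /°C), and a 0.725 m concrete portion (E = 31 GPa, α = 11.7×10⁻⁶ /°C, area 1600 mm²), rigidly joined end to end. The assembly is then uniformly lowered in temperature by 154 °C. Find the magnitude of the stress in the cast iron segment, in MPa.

σ ≈ 30.4 MPa (tensile)

If the supports were absent, the total length change would be Σ αᵢΔT Lᵢ = 11.2×10⁻⁶×154×210 + 25.1×10⁻⁶×154×600 + 11.7×10⁻⁶×154×725 = 3.988 mm.
The rigid supports impose zero overall length change; the single axial force P common to all segments must satisfy P Σ Lᵢ/(AᵢEᵢ) = δ_free.
The series flexibility is Σ Lᵢ/(AᵢEᵢ) = 210/(2450×108×10³) + 600/(350×45×10³) + 725/(1600×31×10³) = 5.351×10⁻⁵ mm/N.
P = 3.988 / 5.351×10⁻⁵ = 74530 N = 74.53 kN, tensile.
σ_{cast iron} = P / A = 74530 / 2450 = 30.42 MPa.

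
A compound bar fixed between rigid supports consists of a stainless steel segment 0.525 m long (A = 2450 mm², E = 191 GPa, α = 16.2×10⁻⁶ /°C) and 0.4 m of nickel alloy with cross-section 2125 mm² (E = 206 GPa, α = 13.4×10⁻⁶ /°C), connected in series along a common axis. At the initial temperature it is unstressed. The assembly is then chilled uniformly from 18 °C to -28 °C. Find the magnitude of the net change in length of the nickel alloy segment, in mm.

|ΔL| ≈ 0.0397 mm

With the walls removed the bar would change length by δ_free = Σ αᵢΔT Lᵢ = 16.2×10⁻⁶×46×525 + 13.4×10⁻⁶×46×400 = 0.6378 mm.
Since the ends are fixed, an axial force P builds up, equal in every segment, with P · Σ Lᵢ/(AᵢEᵢ) = δ_free.
Σ Lᵢ/(AᵢEᵢ) = 525/(2450×191×10³) + 400/(2125×206×10³) = 2.036×10⁻⁶ mm/N.
Hence P = δ_free / Σ(L/AE) = 0.6378/2.036×10⁻⁶ = 313.3 kN (tensile).
For the nickel alloy segment, free thermal change = 13.4×10⁻⁶×46×400 = 0.2466 mm and elastic change from P = 313300×400/(2125×206×10³) = 0.2863 mm; these oppose, so the net change is 0.0397 mm (segment lengthens).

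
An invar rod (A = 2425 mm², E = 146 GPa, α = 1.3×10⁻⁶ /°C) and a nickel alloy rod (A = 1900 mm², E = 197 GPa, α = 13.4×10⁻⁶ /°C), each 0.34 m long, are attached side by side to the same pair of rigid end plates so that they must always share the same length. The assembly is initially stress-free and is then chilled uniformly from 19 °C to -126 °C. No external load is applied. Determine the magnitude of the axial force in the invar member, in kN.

P ≈ 319 kN (compressive in the invar)

Equilibrium of a rigid end plate with no external load gives equal and opposite internal forces ±P in the two members. Since α_{nickel alloy} > α_{invar}, cooling drives the nickel alloy into tension and the invar into compression.
Setting the final lengths equal and cancelling L: (α₁ − α₂)ΔT = P/(A₁E₁) + P/(A₂E₂).
|α₁ − α₂|·ΔT = 12.1×10⁻⁶ × 145 = 0.001754.
1/(A₁E₁) + 1/(A₂E₂) = 1/(2425×146×10³) + 1/(1900×197×10³) = 5.496×10⁻⁹ N⁻¹.
P = 0.001754 / 5.496×10⁻⁹ = 319200 N = 319.2 kN.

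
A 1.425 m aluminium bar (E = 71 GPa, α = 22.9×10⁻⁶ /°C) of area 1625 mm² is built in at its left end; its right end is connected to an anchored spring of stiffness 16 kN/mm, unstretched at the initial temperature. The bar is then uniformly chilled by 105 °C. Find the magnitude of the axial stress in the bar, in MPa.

Free thermal contraction: δ_free = αΔT L = 22.9×10⁻⁶ × 105 × 1425 = 3.426 mm.
With a force P in the spring, the elastic change of the bar is PL/(AE) and that of the spring is P/k; compatibility requires their sum to equal δ_free.
So P = δ_free / [L/(AE) + 1/k] = 3.426 / [ 1425/(1625×71×10³) + 1/(16×10³) ].
P = 3.426 / 7.485×10⁻⁵ = 45780 N.
σ = P/A = 45780/1625 = 28.17 MPa.

σ ≈ 28.2 MPa (tensile)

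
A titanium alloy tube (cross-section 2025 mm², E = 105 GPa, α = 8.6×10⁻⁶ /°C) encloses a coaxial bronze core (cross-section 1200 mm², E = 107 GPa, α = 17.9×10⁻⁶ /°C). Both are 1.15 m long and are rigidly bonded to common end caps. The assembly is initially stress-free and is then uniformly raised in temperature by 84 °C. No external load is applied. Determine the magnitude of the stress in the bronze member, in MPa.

The bronze has the larger α, so on heating it would change length more than the titanium alloy if both were free. The rigid plates force a common final length, so the bronze is put into compression and the titanium alloy into tension, with equal and opposite forces P (no external load).
Setting the final lengths equal and cancelling L: (α₁ − α₂)ΔT = P/(A₁E₁) + P/(A₂E₂).
|α₁ − α₂|·ΔT = 9.3×10⁻⁶ × 84 = 0.0007812.
1/(A₁E₁) + 1/(A₂E₂) = 1/(2025×105×10³) + 1/(1200×107×10³) = 1.249×10⁻⁸ N⁻¹.
P = 0.0007812 / 1.249×10⁻⁸ = 62540 N = 62.54 kN.
σ_{bronze} = P/A₂ = 62540/1200 = 52.12 MPa, compressive.

σ ≈ 52.1 MPa (compressive)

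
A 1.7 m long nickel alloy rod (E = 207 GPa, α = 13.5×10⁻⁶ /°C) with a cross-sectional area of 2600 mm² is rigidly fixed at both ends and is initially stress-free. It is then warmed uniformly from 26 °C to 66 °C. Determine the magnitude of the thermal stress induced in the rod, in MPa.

σ ≈ 112 MPa (compressive)

The supports are rigid, so the total axial strain is zero. The restrained thermal strain is ε = αΔT = 13.5×10⁻⁶ × 40 = 540×10⁻⁶.
The stress required to suppress this strain is σ = Eε = 207×10³ × 540×10⁻⁶ = 111.8 MPa, compressive since the rod is trying to expand.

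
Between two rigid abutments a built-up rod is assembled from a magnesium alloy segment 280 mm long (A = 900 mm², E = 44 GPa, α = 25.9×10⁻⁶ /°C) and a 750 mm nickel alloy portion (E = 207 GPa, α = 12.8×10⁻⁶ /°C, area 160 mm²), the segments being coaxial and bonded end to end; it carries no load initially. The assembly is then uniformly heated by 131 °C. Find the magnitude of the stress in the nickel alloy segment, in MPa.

σ ≈ 464 MPa (compressive)

Free thermal expansion of the whole bar: Σ αᵢΔT Lᵢ = 25.9×10⁻⁶×131×280 + 12.8×10⁻⁶×131×750 = 2.208 mm.
Since the ends are fixed, an axial force P builds up, equal in every segment, with P · Σ Lᵢ/(AᵢEᵢ) = δ_free.
Σ Lᵢ/(AᵢEᵢ) = 280/(900×44×10³) + 750/(160×207×10³) = 2.972×10⁻⁵ mm/N.
So P = 2.208 / 2.972×10⁻⁵ = 74.29 kN, compressive.
σ_{nickel alloy} = P / A = 74290 / 160 = 464.3 MPa.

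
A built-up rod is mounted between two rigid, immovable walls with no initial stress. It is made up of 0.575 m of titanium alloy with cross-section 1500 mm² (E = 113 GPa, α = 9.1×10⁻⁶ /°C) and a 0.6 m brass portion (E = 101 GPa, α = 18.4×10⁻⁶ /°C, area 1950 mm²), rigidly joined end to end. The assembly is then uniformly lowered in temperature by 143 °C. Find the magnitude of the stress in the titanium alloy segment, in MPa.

σ ≈ 241 MPa (tensile)

With the walls removed the bar would change length by δ_free = Σ αᵢΔT Lᵢ = 9.1×10⁻⁶×143×575 + 18.4×10⁻⁶×143×600 = 2.327 mm.
The walls prevent any net length change, so an axial force P (same in every segment) develops. Compatibility: P · Σ Lᵢ/(AᵢEᵢ) = δ_free.
The series flexibility is Σ Lᵢ/(AᵢEᵢ) = 575/(1500×113×10³) + 600/(1950×101×10³) = 6.439×10⁻⁶ mm/N.
Hence P = δ_free / Σ(L/AE) = 2.327/6.439×10⁻⁶ = 361.4 kN (tensile).
σ_{titanium alloy} = P / A = 361400 / 1500 = 240.9 MPa.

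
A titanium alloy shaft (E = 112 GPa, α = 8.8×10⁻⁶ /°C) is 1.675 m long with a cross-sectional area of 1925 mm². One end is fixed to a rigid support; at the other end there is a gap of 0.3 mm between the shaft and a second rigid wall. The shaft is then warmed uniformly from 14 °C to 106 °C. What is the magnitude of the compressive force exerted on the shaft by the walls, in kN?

P ≈ 136 kN

If the wall were absent the shaft would grow by αΔT L = 8.8×10⁻⁶ × 92 × 1675 = 1.356 mm.
The gap closes (δ_free > 0.3 mm) and the wall then resists a further 1.356 − 0.3 = 1.056 mm of expansion.
So σ = E(δ_free − g)/L = 112×10³ × 1.056/1675 = 70.62 MPa.
P = σA = 70.62 × 1925 = 135.9 kN.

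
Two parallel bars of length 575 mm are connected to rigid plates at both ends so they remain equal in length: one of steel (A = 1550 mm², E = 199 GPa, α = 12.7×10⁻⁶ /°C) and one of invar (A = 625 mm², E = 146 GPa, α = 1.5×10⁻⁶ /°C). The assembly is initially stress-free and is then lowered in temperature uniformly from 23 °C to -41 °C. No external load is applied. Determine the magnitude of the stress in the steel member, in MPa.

Both members must finish at the same length. With the larger α, the steel tends to over-contract; the plates restrain it, putting the steel in tension and the invar in compression. With no external load the two internal forces are equal and opposite, magnitude P.
Equating the net (thermal + elastic) strains gives |α₁ − α₂|·ΔT = P·[1/(A₁E₁) + 1/(A₂E₂)].
|α₁ − α₂|·ΔT = 11.2×10⁻⁶ × 64 = 0.0007168.
1/(A₁E₁) + 1/(A₂E₂) = 1/(1550×199×10³) + 1/(625×146×10³) = 1.42×10⁻⁸ N⁻¹.
So P = 0.0007168 / 1.42×10⁻⁸ = 50.48 kN.
σ_{steel} = P/A₁ = 50480/1550 = 32.56 MPa, tensile.

σ ≈ 32.6 MPa (tensile)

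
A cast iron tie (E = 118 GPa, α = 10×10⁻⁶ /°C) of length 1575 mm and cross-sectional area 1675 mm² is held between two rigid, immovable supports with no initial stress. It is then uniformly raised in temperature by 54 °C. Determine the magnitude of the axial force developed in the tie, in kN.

P ≈ 107 kN (compressive)

With zero net strain, σ = E·αΔT = 118 GPa × 10×10⁻⁶ × 54 = 63.72 MPa.
Axial force P = σA = 63.72 × 1675 = 106700 N = 106.7 kN, compressive.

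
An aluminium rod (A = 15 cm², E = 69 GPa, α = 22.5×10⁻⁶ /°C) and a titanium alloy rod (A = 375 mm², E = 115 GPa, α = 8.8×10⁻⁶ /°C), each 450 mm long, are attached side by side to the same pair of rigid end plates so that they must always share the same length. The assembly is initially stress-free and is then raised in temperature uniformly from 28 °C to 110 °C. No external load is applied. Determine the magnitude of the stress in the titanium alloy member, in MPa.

Both members must finish at the same length. With the larger α, the aluminium tends to over-expand; the plates restrain it, putting the aluminium in compression and the titanium alloy in tension. With no external load the two internal forces are equal and opposite, magnitude P.
Compatibility of the two members (thermal + elastic change equal): (α₁ − α₂)ΔT = P·[1/(A₁E₁) + 1/(A₂E₂)].
|α₁ − α₂|·ΔT = 13.7×10⁻⁶ × 82 = 0.001123.
1/(A₁E₁) + 1/(A₂E₂) = 1/(1500×69×10³) + 1/(375×115×10³) = 3.285×10⁻⁸ N⁻¹.
P = 0.001123 / 3.285×10⁻⁸ = 34200 N = 34.2 kN.
σ_{titanium alloy} = P/A₂ = 34200/375 = 91.19 MPa, tensile.

σ ≈ 91.2 MPa (tensile)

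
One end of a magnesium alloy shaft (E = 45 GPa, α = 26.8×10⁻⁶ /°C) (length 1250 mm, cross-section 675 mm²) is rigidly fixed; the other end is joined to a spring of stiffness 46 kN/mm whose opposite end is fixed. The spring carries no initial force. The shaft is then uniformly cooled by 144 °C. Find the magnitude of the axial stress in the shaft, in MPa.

σ ≈ 114 MPa (tensile)

If the spring were absent the shaft would shorten by αΔT L = 26.8×10⁻⁶ × 144 × 1250 = 4.824 mm.
Let P be the tensile force in the spring. The shaft extends elastically by PL/(AE) and the spring stretches by P/k; together these equal δ_free.
P [ L/(AE) + 1/k ] = δ_free → P [ 1250/(675×45×10³) + 1/(46×10³) ] = 4.824.
P = 4.824 / 6.289×10⁻⁵ = 76700 N.
σ = P/A = 76700/675 = 113.6 MPa.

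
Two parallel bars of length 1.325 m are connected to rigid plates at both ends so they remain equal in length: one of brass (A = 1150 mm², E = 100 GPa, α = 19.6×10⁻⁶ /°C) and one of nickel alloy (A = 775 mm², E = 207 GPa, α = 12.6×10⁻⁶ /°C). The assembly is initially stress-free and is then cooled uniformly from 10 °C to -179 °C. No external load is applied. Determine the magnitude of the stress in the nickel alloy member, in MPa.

Both members must finish at the same length. With the larger α, the brass tends to over-contract; the plates restrain it, putting the brass in tension and the nickel alloy in compression. With no external load the two internal forces are equal and opposite, magnitude P.
Equating the net (thermal + elastic) strains gives |α₁ − α₂|·ΔT = P·[1/(A₁E₁) + 1/(A₂E₂)].
|α₁ − α₂|·ΔT = 7×10⁻⁶ × 189 = 0.001323.
1/(A₁E₁) + 1/(A₂E₂) = 1/(1150×100×10³) + 1/(775×207×10³) = 1.493×10⁻⁸ N⁻¹.
P = 0.001323 / 1.493×10⁻⁸ = 88620 N = 88.62 kN.
σ_{nickel alloy} = P/A₂ = 88620/775 = 114.3 MPa, compressive.

σ ≈ 114 MPa (compressive)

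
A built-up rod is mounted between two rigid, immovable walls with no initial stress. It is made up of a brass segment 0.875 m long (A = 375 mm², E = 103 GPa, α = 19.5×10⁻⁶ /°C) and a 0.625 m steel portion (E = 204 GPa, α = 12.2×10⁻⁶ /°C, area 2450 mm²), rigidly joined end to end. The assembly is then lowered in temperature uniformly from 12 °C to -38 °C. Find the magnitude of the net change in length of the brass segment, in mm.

|ΔL| ≈ 0.317 mm

Free thermal contraction of the whole bar: Σ αᵢΔT Lᵢ = 19.5×10⁻⁶×50×875 + 12.2×10⁻⁶×50×625 = 1.234 mm.
The walls prevent any net length change, so an axial force P (same in every segment) develops. Compatibility: P · Σ Lᵢ/(AᵢEᵢ) = δ_free.
Σ Lᵢ/(AᵢEᵢ) = 875/(375×103×10³) + 625/(2450×204×10³) = 2.39×10⁻⁵ mm/N.
Hence P = δ_free / Σ(L/AE) = 1.234/2.39×10⁻⁵ = 51.64 kN (tensile).
For the brass segment, free thermal change = 19.5×10⁻⁶×50×875 = 0.8531 mm and elastic change from P = 51640×875/(375×103×10³) = 1.17 mm; these oppose, so the net change is 0.317 mm (segment lengthens).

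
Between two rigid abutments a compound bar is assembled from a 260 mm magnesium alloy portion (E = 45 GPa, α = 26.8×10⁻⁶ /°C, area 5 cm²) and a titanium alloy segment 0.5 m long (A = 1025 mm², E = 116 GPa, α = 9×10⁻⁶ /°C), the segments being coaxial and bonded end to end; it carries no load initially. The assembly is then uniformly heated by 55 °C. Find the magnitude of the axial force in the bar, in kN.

With the walls removed the bar would change length by δ_free = Σ αᵢΔT Lᵢ = 26.8×10⁻⁶×55×260 + 9×10⁻⁶×55×500 = 0.6307 mm.
The walls prevent any net length change, so an axial force P (same in every segment) develops. Compatibility: P · Σ Lᵢ/(AᵢEᵢ) = δ_free.
Σ Lᵢ/(AᵢEᵢ) = 260/(500×45×10³) + 500/(1025×116×10³) = 1.576×10⁻⁵ mm/N.
Hence P = δ_free / Σ(L/AE) = 0.6307/1.576×10⁻⁵ = 40.02 kN (compressive).

P ≈ 40 kN (compressive)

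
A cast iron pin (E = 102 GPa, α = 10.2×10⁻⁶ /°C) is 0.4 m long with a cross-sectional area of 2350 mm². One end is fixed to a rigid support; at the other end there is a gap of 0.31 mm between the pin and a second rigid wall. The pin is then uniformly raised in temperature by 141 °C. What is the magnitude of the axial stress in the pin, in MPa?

Free thermal elongation = αΔT L = 10.2×10⁻⁶ × 141 × 400 = 0.5753 mm.
After closing the 0.31 mm clearance, 0.5753 − 0.31 = 0.2653 mm of expansion remains to be suppressed by the wall.
Compatibility: PL/(AE) = 0.2653 mm, so σ = P/A = E × (0.2653/400) = 67.65 MPa.

σ ≈ 67.6 MPa (compressive)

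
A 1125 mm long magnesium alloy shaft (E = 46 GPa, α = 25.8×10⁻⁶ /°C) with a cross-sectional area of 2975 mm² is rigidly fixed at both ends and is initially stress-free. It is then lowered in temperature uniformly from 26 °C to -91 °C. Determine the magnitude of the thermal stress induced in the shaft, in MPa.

The supports are rigid, so the total axial strain is zero. The restrained thermal strain is ε = αΔT = 25.8×10⁻⁶ × 117 = 3018.6×10⁻⁶.
Hence σ = E·αΔT = 46×10³ × 3018.6×10⁻⁶ = 138.9 MPa, tensile.

σ ≈ 139 MPa (tensile)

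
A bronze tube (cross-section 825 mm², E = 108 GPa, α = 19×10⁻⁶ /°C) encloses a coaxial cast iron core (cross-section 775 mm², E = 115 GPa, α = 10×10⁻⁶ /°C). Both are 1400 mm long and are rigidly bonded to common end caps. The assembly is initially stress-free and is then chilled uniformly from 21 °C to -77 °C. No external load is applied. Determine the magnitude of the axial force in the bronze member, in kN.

The bronze has the larger α, so on cooling it would change length more than the cast iron if both were free. The rigid plates force a common final length, so the bronze is put into tension and the cast iron into compression, with equal and opposite forces P (no external load).
Compatibility of the two members (thermal + elastic change equal): (α₁ − α₂)ΔT = P·[1/(A₁E₁) + 1/(A₂E₂)].
|α₁ − α₂|·ΔT = 9×10⁻⁶ × 98 = 0.000882.
1/(A₁E₁) + 1/(A₂E₂) = 1/(825×108×10³) + 1/(775×115×10³) = 2.244×10⁻⁸ N⁻¹.
So P = 0.000882 / 2.244×10⁻⁸ = 39.3 kN.

P ≈ 39.3 kN (tensile in the bronze)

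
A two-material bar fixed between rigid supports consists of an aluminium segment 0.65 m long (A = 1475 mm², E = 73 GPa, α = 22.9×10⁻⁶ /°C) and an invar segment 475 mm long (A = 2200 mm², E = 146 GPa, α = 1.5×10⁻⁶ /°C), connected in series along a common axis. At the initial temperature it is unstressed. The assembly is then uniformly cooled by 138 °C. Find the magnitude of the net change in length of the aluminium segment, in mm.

With the walls removed the bar would change length by δ_free = Σ αᵢΔT Lᵢ = 22.9×10⁻⁶×138×650 + 1.5×10⁻⁶×138×475 = 2.152 mm.
The rigid supports impose zero overall length change; the single axial force P common to all segments must satisfy P Σ Lᵢ/(AᵢEᵢ) = δ_free.
The series flexibility is Σ Lᵢ/(AᵢEᵢ) = 650/(1475×73×10³) + 475/(2200×146×10³) = 7.516×10⁻⁶ mm/N.
P = 2.152 / 7.516×10⁻⁶ = 286400 N = 286.4 kN, tensile.
For the aluminium segment, free thermal change = 22.9×10⁻⁶×138×650 = 2.054 mm and elastic change from P = 286400×650/(1475×73×10³) = 1.729 mm; these oppose, so the net change is 0.325 mm (segment shortens).

|ΔL| ≈ 0.325 mm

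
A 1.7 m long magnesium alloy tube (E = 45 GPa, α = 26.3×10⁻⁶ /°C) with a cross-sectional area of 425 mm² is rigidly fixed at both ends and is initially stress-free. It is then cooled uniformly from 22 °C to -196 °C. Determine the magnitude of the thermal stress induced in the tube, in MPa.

The supports are rigid, so the total axial strain is zero. The restrained thermal strain is ε = αΔT = 26.3×10⁻⁶ × 218 = 5733.4×10⁻⁶.
σ = EαΔT = 45×10³ × 26.3×10⁻⁶ × 218 = 258 MPa (tensile; the tube is trying to contract).

σ ≈ 258 MPa (tensile)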